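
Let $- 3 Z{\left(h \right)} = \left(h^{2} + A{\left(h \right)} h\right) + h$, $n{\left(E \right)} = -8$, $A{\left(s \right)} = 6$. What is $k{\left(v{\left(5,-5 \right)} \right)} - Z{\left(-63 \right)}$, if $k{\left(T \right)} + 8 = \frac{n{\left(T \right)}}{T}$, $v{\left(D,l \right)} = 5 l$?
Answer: $\frac{29208}{25} \approx 1168.3$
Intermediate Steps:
$k{\left(T \right)} = -8 - \frac{8}{T}$
$Z{\left(h \right)} = - \frac{7 h}{3} - \frac{h^{2}}{3}$ ($Z{\left(h \right)} = - \frac{\left(h^{2} + 6 h\right) + h}{3} = - \frac{h^{2} + 7 h}{3} = - \frac{7 h}{3} - \frac{h^{2}}{3}$)
$k{\left(v{\left(5,-5 \right)} \right)} - Z{\left(-63 \right)} = \left(-8 - \frac{8}{5 \left(-5\right)}\right) - \left(- \frac{1}{3}\right) \left(-63\right) \left(7 - 63\right) = \left(-8 - \frac{8}{-25}\right) - \left(- \frac{1}{3}\right) \left(-63\right) \left(-56\right) = \left(-8 - - \frac{8}{25}\right) - -1176 = \left(-8 + \frac{8}{25}\right) + 1176 = - \frac{192}{25} + 1176 = \frac{29208}{25}$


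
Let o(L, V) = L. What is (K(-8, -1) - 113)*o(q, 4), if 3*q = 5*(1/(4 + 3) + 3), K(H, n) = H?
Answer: -13310/21 ≈ -633.81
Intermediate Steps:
q = 110/21 (q = (5*(1/(4 + 3) + 3))/3 = (5*(1/7 + 3))/3 = (5*(22/7))/3 = (1/3)*(110/7) = 110/21 ≈ 5.2381)
(K(-8, -1) - 113)*o(q, 4) = (-8 - 113)*(110/21) = -121*110/21 = -13310/21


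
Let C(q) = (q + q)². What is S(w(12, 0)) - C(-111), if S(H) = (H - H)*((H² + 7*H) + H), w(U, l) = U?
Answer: -49284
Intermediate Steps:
C(q) = 4*q² (C(q) = (2*q)² = 4*q²)
S(H) = 0 (S(H) = 0*(H² + 8*H) = 0)
S(w(12, 0)) - C(-111) = 0 - 4*(-111)² = 0 - 4*12321 = 0 - 1*49284 = 0 - 49284 = -49284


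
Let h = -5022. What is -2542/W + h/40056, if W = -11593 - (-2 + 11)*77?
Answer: 3343505/41010668 ≈ 0.081528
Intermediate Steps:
W = -12286 (W = -11593 - 9*77 = -11593 - 1*693 = -11593 - 693 = -12286)
-2542/W + h/40056 = -2542/(-12286) - 5022/40056 = -2542*(-1/12286) - 5022*1/40056 = 1271/6143 - 837/6676 = 3343505/41010668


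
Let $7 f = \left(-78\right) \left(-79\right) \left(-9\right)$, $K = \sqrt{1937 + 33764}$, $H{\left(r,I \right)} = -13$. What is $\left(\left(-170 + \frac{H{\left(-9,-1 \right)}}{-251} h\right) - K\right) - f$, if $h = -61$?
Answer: $\frac{13615717}{1757} - \sqrt{35701} \approx 7560.5$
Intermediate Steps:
$K = \sqrt{35701} \approx 188.95$
$f = - \frac{55458}{7}$ ($f = \frac{\left(-78\right) \left(-79\right) \left(-9\right)}{7} = \frac{6162 \left(-9\right)}{7} = \frac{1}{7} \left(-55458\right) = - \frac{55458}{7} \approx -7922.6$)
$\left(\left(-170 + \frac{H{\left(-9,-1 \right)}}{-251} h\right) - K\right) - f = \left(\left(-170 + - \frac{13}{-251} \left(-61\right)\right) - \sqrt{35701}\right) - - \frac{55458}{7} = \left(\left(-170 + \left(-13\right) \left(- \frac{1}{251}\right) \left(-61\right)\right) - \sqrt{35701}\right) + \frac{55458}{7} = \left(\left(-170 + \frac{13}{251} \left(-61\right)\right) - \sqrt{35701}\right) + \frac{55458}{7} = \left(\left(-170 - \frac{793}{251}\right) - \sqrt{35701}\right) + \frac{55458}{7} = \left(- \frac{43463}{251} - \sqrt{35701}\right) + \frac{55458}{7} = \frac{13615717}{1757} - \sqrt{35701}$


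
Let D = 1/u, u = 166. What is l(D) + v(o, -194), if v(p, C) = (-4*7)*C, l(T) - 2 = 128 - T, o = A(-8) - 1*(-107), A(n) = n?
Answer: 923291/166 ≈ 5562.0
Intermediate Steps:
D = 1/166 ≈ 0.0060241
o = 99 (o = -8 - 1*(-107) = -8 + 107 = 99)
l(T) = 130 - T (l(T) = 2 + (128 - T) = 130 - T)
v(p, C) = -28*C
l(D) + v(o, -194) = (130 - 1*1/166) - 28*(-194) = (130 - 1/166) + 5432 = 21579/166 + 5432 = 923291/166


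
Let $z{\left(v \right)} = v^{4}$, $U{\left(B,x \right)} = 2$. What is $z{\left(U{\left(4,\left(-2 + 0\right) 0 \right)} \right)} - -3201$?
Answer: $3217$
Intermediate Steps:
$z{\left(U{\left(4,\left(-2 + 0\right) 0 \right)} \right)} - -3201 = 2^{4} - -3201 = 16 + 3201 = 3217$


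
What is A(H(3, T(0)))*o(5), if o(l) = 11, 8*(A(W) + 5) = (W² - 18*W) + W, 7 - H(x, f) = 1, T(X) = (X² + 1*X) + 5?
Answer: -583/4 ≈ -145.75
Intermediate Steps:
T(X) = 5 + X + X² (T(X) = (X² + X) + 5 = (X + X²) + 5 = 5 + X + X²)
H(x, f) = 6 (H(x, f) = 7 - 1*1 = 7 - 1 = 6)
A(W) = -5 - 17*W/8 + W²/8 (A(W) = -5 + ((W² - 18*W) + W)/8 = -5 + (W² - 17*W)/8 = -5 + (-17*W/8 + W²/8) = -5 - 17*W/8 + W²/8)
A(H(3, T(0)))*o(5) = (-5 - 17/8*6 + (⅛)*6²)*11 = (-5 - 51/4 + (⅛)*36)*11 = (-5 - 51/4 + 9/2)*11 = -53/4*11 = -583/4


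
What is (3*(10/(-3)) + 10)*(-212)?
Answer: 0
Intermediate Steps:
(3*(10/(-3)) + 10)*(-212) = (3*(10*(-⅓)) + 10)*(-212) = (3*(-10/3) + 10)*(-212) = (-10 + 10)*(-212) = 0*(-212) = 0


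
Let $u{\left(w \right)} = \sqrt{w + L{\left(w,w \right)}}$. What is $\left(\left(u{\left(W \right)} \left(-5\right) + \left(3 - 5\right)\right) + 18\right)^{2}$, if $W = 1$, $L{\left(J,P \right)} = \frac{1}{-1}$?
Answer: $256$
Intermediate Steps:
$L{\left(J,P \right)} = -1$
$u{\left(w \right)} = \sqrt{-1 + w}$ ($u{\left(w \right)} = \sqrt{w - 1} = \sqrt{-1 + w}$)
$\left(\left(u{\left(W \right)} \left(-5\right) + \left(3 - 5\right)\right) + 18\right)^{2} = \left(\left(\sqrt{-1 + 1} \left(-5\right) + \left(3 - 5\right)\right) + 18\right)^{2} = \left(\left(\sqrt{0} \left(-5\right) + \left(3 - 5\right)\right) + 18\right)^{2} = \left(\left(0 \left(-5\right) - 2\right) + 18\right)^{2} = \left(\left(0 - 2\right) + 18\right)^{2} = \left(-2 + 18\right)^{2} = 16^{2} = 256$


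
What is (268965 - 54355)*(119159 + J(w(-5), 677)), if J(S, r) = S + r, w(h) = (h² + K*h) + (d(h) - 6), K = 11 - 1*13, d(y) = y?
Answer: 25723154600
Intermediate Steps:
K = -2 (K = 11 - 13 = -2)
w(h) = -6 + h² - h (w(h) = (h² - 2*h) + (h - 6) = (h² - 2*h) + (-6 + h) = -6 + h² - h)
(268965 - 54355)*(119159 + J(w(-5), 677)) = (268965 - 54355)*(119159 + ((-6 + (-5)² - 1*(-5)) + 677)) = 214610*(119159 + ((-6 + 25 + 5) + 677)) = 214610*(119159 + (24 + 677)) = 214610*(119159 + 701) = 214610*119860 = 25723154600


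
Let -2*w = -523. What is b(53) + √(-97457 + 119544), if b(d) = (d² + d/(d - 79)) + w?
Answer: 39890/13 + √22087 ≈ 3217.1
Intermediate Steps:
w = 523/2 (w = -½*(-523) = 523/2 ≈ 261.50)
b(d) = 523/2 + d² + d/(-79 + d) (b(d) = (d² + d/(d - 79)) + 523/2 = (d² + d/(-79 + d)) + 523/2 = 523/2 + d² + d/(-79 + d))
b(53) + √(-97457 + 119544) = (-41317 - 158*53² + 2*53³ + 525*53)/(2*(-79 + 53)) + √(-97457 + 119544) = (½)*(-41317 - 158*2809 + 2*148877 + 27825)/(-26) + √22087 = (½)*(-1/26)*(-41317 - 443822 + 297754 + 27825) + √22087 = (½)*(-1/26)*(-159560) + √22087 = 39890/13 + √22087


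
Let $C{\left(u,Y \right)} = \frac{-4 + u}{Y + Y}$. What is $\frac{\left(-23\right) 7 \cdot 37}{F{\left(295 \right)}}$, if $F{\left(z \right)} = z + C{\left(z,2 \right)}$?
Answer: $- \frac{23828}{1471} \approx -16.199$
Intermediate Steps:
$C{\left(u,Y \right)} = \frac{-4 + u}{2 Y}$
$F{\left(z \right)} = -1 + \frac{5 z}{4}$ ($F{\left(z \right)} = z + \frac{-4 + z}{2 \cdot 2} = z + \frac{1}{2} \cdot \frac{1}{2} \left(-4 + z\right) = z + \left(-1 + \frac{z}{4}\right) = -1 + \frac{5 z}{4}$)
$\frac{\left(-23\right) 7 \cdot 37}{F{\left(295 \right)}} = \frac{\left(-23\right) 7 \cdot 37}{-1 + \frac{5}{4} \cdot 295} = \frac{\left(-161\right) 37}{-1 + \frac{1475}{4}} = - \frac{5957}{\frac{1471}{4}} = \left(-5957\right) \frac{4}{1471} = - \frac{23828}{1471}$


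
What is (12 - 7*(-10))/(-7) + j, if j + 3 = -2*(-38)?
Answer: 429/7 ≈ 61.286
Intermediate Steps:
j = 73 (j = -3 - 2*(-38) = -3 + 76 = 73)
(12 - 7*(-10))/(-7) + j = (12 - 7*(-10))/(-7) + 73 = (12 + 70)*(-⅐) + 73 = 82*(-⅐) + 73 = -82/7 + 73 = 429/7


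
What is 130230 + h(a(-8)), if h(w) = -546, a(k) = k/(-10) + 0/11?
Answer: 129684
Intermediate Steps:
a(k) = -k/10 (a(k) = k*(-⅒) + 0*(1/11) = -k/10 + 0 = -k/10)
130230 + h(a(-8)) = 130230 - 546 = 129684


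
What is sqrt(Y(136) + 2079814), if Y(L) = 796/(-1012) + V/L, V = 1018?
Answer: sqrt(153895093029601)/8602 ≈ 1442.2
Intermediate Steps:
Y(L) = -199/253 + 1018/L (Y(L) = 796/(-1012) + 1018/L = 796*(-1/1012) + 1018/L = -199/253 + 1018/L)
sqrt(Y(136) + 2079814) = sqrt((-199/253 + 1018/136) + 2079814) = sqrt((-199/253 + 1018*(1/136)) + 2079814) = sqrt((-199/253 + 509/68) + 2079814) = sqrt(115245/17204 + 2079814) = sqrt(35781235301/17204) = sqrt(153895093029601)/8602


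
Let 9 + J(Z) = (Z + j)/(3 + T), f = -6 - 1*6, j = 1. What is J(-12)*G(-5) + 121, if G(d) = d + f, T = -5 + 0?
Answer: 361/2 ≈ 180.50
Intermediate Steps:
T = -5
f = -12 (f = -6 - 6 = -12)
J(Z) = -19/2 - Z/2 (J(Z) = -9 + (Z + 1)/(3 - 5) = -9 + (1 + Z)/(-2) = -9 + (1 + Z)*(-½) = -9 + (-½ - Z/2) = -19/2 - Z/2)
G(d) = -12 + d (G(d) = d - 12 = -12 + d)
J(-12)*G(-5) + 121 = (-19/2 - ½*(-12))*(-12 - 5) + 121 = (-19/2 + 6)*(-17) + 121 = -7/2*(-17) + 121 = 119/2 + 121 = 361/2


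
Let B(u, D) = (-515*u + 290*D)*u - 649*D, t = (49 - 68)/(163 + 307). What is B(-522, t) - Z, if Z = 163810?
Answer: -66028854349/470 ≈ -1.4049e+8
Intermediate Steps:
t = -19/470 ≈ -0.040426
B(u, D) = -649*D + u*(-515*u + 290*D) (B(u, D) = u*(-515*u + 290*D) - 649*D = -649*D + u*(-515*u + 290*D))
B(-522, t) - Z = (-649*(-19/470) - 515*(-522)² + 290*(-19/470)*(-522)) - 1*163810 = (12331/470 - 515*272484 + 287622/47) - 163810 = (12331/470 - 140329260 + 287622/47) - 163810 = -65951863649/470 - 163810 = -66028854349/470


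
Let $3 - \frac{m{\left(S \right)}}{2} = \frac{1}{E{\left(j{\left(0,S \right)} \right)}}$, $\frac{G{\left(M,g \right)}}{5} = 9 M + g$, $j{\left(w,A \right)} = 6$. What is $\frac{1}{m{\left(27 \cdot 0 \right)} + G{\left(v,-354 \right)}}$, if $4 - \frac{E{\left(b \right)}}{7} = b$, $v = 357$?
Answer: $\frac{7}{100108} \approx 6.9925 \cdot 10^{-5}$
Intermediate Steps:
$G{\left(M,g \right)} = 5 g + 45 M$ ($G{\left(M,g \right)} = 5 \left(9 M + g\right) = 5 \left(g + 9 M\right) = 5 g + 45 M$)
$E{\left(b \right)} = 28 - 7 b$
$m{\left(S \right)} = \frac{43}{7}$ ($m{\left(S \right)} = 6 - \frac{2}{28 - 42} = 6 - \frac{2}{-14} = 6 - - \frac{1}{7} = 6 + \frac{1}{7} = \frac{43}{7}$)
$\frac{1}{m{\left(27 \cdot 0 \right)} + G{\left(v,-354 \right)}} = \frac{1}{\frac{43}{7} + \left(5 \left(-354\right) + 45 \cdot 357\right)} = \frac{1}{\frac{43}{7} + \left(-1770 + 16065\right)} = \frac{1}{\frac{43}{7} + 14295} = \frac{1}{\frac{100108}{7}} = \frac{7}{100108}$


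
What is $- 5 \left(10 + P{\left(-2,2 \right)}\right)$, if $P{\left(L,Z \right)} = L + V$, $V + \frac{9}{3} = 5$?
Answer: $-50$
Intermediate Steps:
$V = 2$ ($V = -3 + 5 = 2$)
$P{\left(L,Z \right)} = 2 + L$ ($P{\left(L,Z \right)} = L + 2 = 2 + L$)
$- 5 \left(10 + P{\left(-2,2 \right)}\right) = - 5 \left(10 + \left(2 - 2\right)\right) = - 5 \left(10 + 0\right) = \left(-5\right) 10 = -50$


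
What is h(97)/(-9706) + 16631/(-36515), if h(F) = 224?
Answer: -84799923/177207295 ≈ -0.47854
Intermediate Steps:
h(97)/(-9706) + 16631/(-36515) = 224/(-9706) + 16631/(-36515) = 224*(-1/9706) + 16631*(-1/36515) = -112/4853 - 16631/36515 = -84799923/177207295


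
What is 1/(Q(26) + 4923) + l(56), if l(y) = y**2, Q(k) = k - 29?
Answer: 15429121/4920 ≈ 3136.0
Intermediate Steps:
Q(k) = -29 + k
1/(Q(26) + 4923) + l(56) = 1/((-29 + 26) + 4923) + 56**2 = 1/(-3 + 4923) + 3136 = 1/4920 + 3136 = 15429121/4920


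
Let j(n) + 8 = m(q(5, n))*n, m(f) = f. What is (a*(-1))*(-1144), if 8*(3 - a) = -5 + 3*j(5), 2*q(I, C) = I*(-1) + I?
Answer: 7579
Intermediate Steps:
q(I, C) = 0 (q(I, C) = (I*(-1) + I)/2 = (-I + I)/2 = (½)*0 = 0)
j(n) = -8 (j(n) = -8 + 0*n = -8 + 0 = -8)
a = 53/8 (a = 3 - (-5 + 3*(-8))/8 = 3 - (-5 - 24)/8 = 3 - ⅛*(-29) = 3 + 29/8 = 53/8 ≈ 6.6250)
(a*(-1))*(-1144) = ((53/8)*(-1))*(-1144) = -53/8*(-1144) = 7579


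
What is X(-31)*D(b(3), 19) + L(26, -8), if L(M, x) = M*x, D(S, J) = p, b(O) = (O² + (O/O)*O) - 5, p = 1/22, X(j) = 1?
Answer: -4575/22 ≈ -207.95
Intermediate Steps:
p = 1/22 ≈ 0.045455
b(O) = -5 + O + O² (b(O) = (O² + 1*O) - 5 = (O² + O) - 5 = (O + O²) - 5 = -5 + O + O²)
D(S, J) = 1/22
X(-31)*D(b(3), 19) + L(26, -8) = 1*(1/22) + 26*(-8) = 1/22 - 208 = -4575/22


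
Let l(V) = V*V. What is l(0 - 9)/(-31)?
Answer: -81/31 ≈ -2.6129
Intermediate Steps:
l(V) = V²
l(0 - 9)/(-31) = (0 - 9)²/(-31) = (-9)²*(-1/31) = 81*(-1/31) = -81/31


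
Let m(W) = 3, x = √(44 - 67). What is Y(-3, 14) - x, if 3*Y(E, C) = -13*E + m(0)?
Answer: 14 - I*√23 ≈ 14.0 - 4.7958*I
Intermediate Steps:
x = I*√23 (x = √(-23) = I*√23 ≈ 4.7958*I)
Y(E, C) = 1 - 13*E/3 (Y(E, C) = (-13*E + 3)/3 = (3 - 13*E)/3 = 1 - 13*E/3)
Y(-3, 14) - x = (1 - 13/3*(-3)) - I*√23 = (1 + 13) - I*√23 = 14 - I*√23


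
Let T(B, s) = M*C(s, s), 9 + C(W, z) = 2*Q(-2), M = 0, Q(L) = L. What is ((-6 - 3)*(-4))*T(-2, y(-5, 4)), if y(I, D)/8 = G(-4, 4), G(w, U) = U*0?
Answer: 0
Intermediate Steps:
G(w, U) = 0
y(I, D) = 0 (y(I, D) = 8*0 = 0)
C(W, z) = -13 (C(W, z) = -9 + 2*(-2) = -9 - 4 = -13)
T(B, s) = 0 (T(B, s) = 0*(-13) = 0)
((-6 - 3)*(-4))*T(-2, y(-5, 4)) = ((-6 - 3)*(-4))*0 = -9*(-4)*0 = 36*0 = 0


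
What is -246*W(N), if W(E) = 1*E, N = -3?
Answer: 738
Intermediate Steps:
W(E) = E
-246*W(N) = -246*(-3) = 738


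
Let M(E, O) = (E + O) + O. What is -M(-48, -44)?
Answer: 136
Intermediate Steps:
M(E, O) = E + 2*O
-M(-48, -44) = -(-48 + 2*(-44)) = -(-48 - 88) = -1*(-136) = 136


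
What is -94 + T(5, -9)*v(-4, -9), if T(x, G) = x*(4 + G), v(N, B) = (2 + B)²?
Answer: -1319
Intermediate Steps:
-94 + T(5, -9)*v(-4, -9) = -94 + (5*(4 - 9))*(2 - 9)² = -94 + (5*(-5))*(-7)² = -94 - 25*49 = -94 - 1225 = -1319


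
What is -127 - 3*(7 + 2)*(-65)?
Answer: 1628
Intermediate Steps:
-127 - 3*(7 + 2)*(-65) = -127 - 3*9*(-65) = -127 - 27*(-65) = -127 + 1755 = 1628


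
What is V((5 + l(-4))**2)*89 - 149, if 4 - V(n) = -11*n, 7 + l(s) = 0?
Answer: 4123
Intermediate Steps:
l(s) = -7 (l(s) = -7 + 0 = -7)
V(n) = 4 + 11*n (V(n) = 4 - (-11)*n = 4 + 11*n)
V((5 + l(-4))**2)*89 - 149 = (4 + 11*(5 - 7)**2)*89 - 149 = (4 + 11*(-2)**2)*89 - 149 = (4 + 11*4)*89 - 149 = (4 + 44)*89 - 149 = 48*89 - 149 = 4272 - 149 = 4123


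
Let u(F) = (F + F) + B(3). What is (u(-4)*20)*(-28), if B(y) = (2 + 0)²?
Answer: 2240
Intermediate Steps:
B(y) = 4 (B(y) = 2² = 4)
u(F) = 4 + 2*F (u(F) = (F + F) + 4 = 2*F + 4 = 4 + 2*F)
(u(-4)*20)*(-28) = ((4 + 2*(-4))*20)*(-28) = ((4 - 8)*20)*(-28) = -4*20*(-28) = -80*(-28) = 2240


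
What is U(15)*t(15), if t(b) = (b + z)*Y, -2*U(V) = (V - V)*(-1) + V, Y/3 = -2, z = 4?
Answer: 855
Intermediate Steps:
Y = -6 (Y = 3*(-2) = -6)
U(V) = -V/2 (U(V) = -((V - V)*(-1) + V)/2 = -(0*(-1) + V)/2 = -(0 + V)/2 = -V/2)
t(b) = -24 - 6*b (t(b) = (b + 4)*(-6) = (4 + b)*(-6) = -24 - 6*b)
U(15)*t(15) = (-½*15)*(-24 - 6*15) = -15*(-24 - 90)/2 = -15/2*(-114) = 855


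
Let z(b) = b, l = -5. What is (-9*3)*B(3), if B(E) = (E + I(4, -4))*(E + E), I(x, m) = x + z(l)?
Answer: -324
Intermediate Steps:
I(x, m) = -5 + x (I(x, m) = x - 5 = -5 + x)
B(E) = 2*E*(-1 + E) (B(E) = (E + (-5 + 4))*(E + E) = (E - 1)*(2*E) = (-1 + E)*(2*E) = 2*E*(-1 + E))
(-9*3)*B(3) = (-9*3)*(2*3*(-1 + 3)) = -54*3*2 = -27*12 = -324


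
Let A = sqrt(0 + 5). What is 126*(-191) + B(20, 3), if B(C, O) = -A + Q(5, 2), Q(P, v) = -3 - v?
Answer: -24071 - sqrt(5) ≈ -24073.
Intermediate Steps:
A = sqrt(5) ≈ 2.2361
B(C, O) = -5 - sqrt(5) (B(C, O) = -sqrt(5) + (-3 - 1*2) = -sqrt(5) + (-3 - 2) = -sqrt(5) - 5 = -5 - sqrt(5))
126*(-191) + B(20, 3) = 126*(-191) + (-5 - sqrt(5)) = -24066 + (-5 - sqrt(5)) = -24071 - sqrt(5)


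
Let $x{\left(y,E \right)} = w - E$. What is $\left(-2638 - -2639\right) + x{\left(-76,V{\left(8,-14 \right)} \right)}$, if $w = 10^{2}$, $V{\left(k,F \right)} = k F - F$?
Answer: $199$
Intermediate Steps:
$V{\left(k,F \right)} = - F + F k$ ($V{\left(k,F \right)} = F k - F = - F + F k$)
$w = 100$
$x{\left(y,E \right)} = 100 - E$
$\left(-2638 - -2639\right) + x{\left(-76,V{\left(8,-14 \right)} \right)} = \left(-2638 - -2639\right) + \left(100 - - 14 \left(-1 + 8\right)\right) = \left(-2638 + 2639\right) + \left(100 - \left(-14\right) 7\right) = 1 + \left(100 - -98\right) = 1 + \left(100 + 98\right) = 1 + 198 = 199$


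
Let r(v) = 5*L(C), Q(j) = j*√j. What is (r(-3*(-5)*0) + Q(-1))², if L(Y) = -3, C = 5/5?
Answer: (15 + I)² ≈ 224.0 + 30.0*I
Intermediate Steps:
C = 1 (C = 5*(⅕) = 1)
Q(j) = j^(3/2)
r(v) = -15 (r(v) = 5*(-3) = -15)
(r(-3*(-5)*0) + Q(-1))² = (-15 + (-1)^(3/2))² = (-15 - I)²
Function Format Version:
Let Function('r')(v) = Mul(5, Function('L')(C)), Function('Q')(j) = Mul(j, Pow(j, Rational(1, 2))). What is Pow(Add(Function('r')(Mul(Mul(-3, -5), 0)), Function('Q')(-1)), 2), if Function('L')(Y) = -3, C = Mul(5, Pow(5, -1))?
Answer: Pow(Add(15, I), 2) ≈ Add(224.00, Mul(30.000, I))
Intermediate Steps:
C = 1 (C = Mul(5, Rational(1, 5)) = 1)
Function('Q')(j) = Pow(j, Rational(3, 2))
Function('r')(v) = -15 (Function('r')(v) = Mul(5, -3) = -15)
Pow(Add(Function('r')(Mul(Mul(-3, -5), 0)), Function('Q')(-1)), 2) = Pow(Add(-15, Pow(-1, Rational(3, 2))), 2) = Pow(Add(-15, Mul(-1, I)), 2)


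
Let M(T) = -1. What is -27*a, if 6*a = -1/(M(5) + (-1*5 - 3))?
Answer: -½ ≈ -0.50000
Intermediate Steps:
a = 1/54 (a = (-1/(-1 + (-1*5 - 3)))/6 = (-1/(-1 + (-5 - 3)))/6 = (-1/(-1 - 8))/6 = (-1/(-9))/6 = (-1*(-⅑))/6 = (⅙)*(⅑) = 1/54 ≈ 0.018519)
-27*a = -27*1/54 = -½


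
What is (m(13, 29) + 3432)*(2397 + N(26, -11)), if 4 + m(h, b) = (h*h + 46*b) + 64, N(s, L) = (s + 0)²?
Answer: 15349635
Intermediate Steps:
N(s, L) = s²
m(h, b) = 60 + h² + 46*b (m(h, b) = -4 + ((h*h + 46*b) + 64) = -4 + ((h² + 46*b) + 64) = -4 + (64 + h² + 46*b) = 60 + h² + 46*b)
(m(13, 29) + 3432)*(2397 + N(26, -11)) = ((60 + 13² + 46*29) + 3432)*(2397 + 26²) = ((60 + 169 + 1334) + 3432)*(2397 + 676) = (1563 + 3432)*3073 = 4995*3073 = 15349635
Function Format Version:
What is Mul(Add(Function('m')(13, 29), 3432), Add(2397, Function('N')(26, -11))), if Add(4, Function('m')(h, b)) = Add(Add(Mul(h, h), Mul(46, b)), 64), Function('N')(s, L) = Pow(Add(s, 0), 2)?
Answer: 15349635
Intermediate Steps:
Function('N')(s, L) = Pow(s, 2)
Function('m')(h, b) = Add(60, Pow(h, 2), Mul(46, b)) (Function('m')(h, b) = Add(-4, Add(Add(Mul(h, h), Mul(46, b)), 64)) = Add(-4, Add(Add(Pow(h, 2), Mul(46, b)), 64)) = Add(-4, Add(64, Pow(h, 2), Mul(46, b))) = Add(60, Pow(h, 2), Mul(46, b)))
Mul(Add(Function('m')(13, 29), 3432), Add(2397, Function('N')(26, -11))) = Mul(Add(Add(60, Pow(13, 2), Mul(46, 29)), 3432), Add(2397, Pow(26, 2))) = Mul(Add(Add(60, 169, 1334), 3432), Add(2397, 676)) = Mul(Add(1563, 3432), 3073) = Mul(4995, 3073) = 15349635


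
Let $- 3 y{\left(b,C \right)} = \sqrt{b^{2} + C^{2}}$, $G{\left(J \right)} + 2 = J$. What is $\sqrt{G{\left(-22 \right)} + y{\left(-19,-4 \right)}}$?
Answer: $\frac{\sqrt{-216 - 3 \sqrt{377}}}{3} \approx 5.5202 i$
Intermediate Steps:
$G{\left(J \right)} = -2 + J$
$y{\left(b,C \right)} = - \frac{\sqrt{C^{2} + b^{2}}}{3}$ ($y{\left(b,C \right)} = - \frac{\sqrt{b^{2} + C^{2}}}{3} = - \frac{\sqrt{C^{2} + b^{2}}}{3}$)
$\sqrt{G{\left(-22 \right)} + y{\left(-19,-4 \right)}} = \sqrt{\left(-2 - 22\right) - \frac{\sqrt{\left(-4\right)^{2} + \left(-19\right)^{2}}}{3}} = \sqrt{-24 - \frac{\sqrt{16 + 361}}{3}} = \sqrt{-24 - \frac{\sqrt{377}}{3}}$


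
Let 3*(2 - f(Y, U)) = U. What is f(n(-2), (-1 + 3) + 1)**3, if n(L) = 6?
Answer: 1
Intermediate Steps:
f(Y, U) = 2 - U/3
f(n(-2), (-1 + 3) + 1)**3 = (2 - ((-1 + 3) + 1)/3)**3 = (2 - (2 + 1)/3)**3 = (2 - 1/3*3)**3 = (2 - 1)**3 = 1**3 = 1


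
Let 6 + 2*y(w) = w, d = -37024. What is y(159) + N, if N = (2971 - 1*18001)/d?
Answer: 1423683/18512 ≈ 76.906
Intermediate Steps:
y(w) = -3 + w/2
N = 7515/18512 (N = (2971 - 1*18001)/(-37024) = (2971 - 18001)*(-1/37024) = -15030*(-1/37024) = 7515/18512 ≈ 0.40595)
y(159) + N = (-3 + (½)*159) + 7515/18512 = (-3 + 159/2) + 7515/18512 = 153/2 + 7515/18512 = 1423683/18512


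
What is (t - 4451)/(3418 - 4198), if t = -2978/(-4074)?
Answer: 4532599/794430 ≈ 5.7055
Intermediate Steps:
t = 1489/2037 (t = -2978*(-1/4074) = 1489/2037 ≈ 0.73098)
(t - 4451)/(3418 - 4198) = (1489/2037 - 4451)/(3418 - 4198) = -9065198/2037/(-780) = -9065198/2037*(-1/780) = 4532599/794430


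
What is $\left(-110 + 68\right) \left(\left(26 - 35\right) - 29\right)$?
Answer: $1596$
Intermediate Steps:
$\left(-110 + 68\right) \left(\left(26 - 35\right) - 29\right) = - 42 \left(-9 - 29\right) = \left(-42\right) \left(-38\right) = 1596$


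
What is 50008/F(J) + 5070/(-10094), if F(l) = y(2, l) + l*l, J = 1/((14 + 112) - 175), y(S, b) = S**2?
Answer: 605964944101/48476435 ≈ 12500.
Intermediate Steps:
J = -1/49 (J = 1/(126 - 175) = 1/(-49) = -1/49 ≈ -0.020408)
F(l) = 4 + l**2 (F(l) = 2**2 + l*l = 4 + l**2)
50008/F(J) + 5070/(-10094) = 50008/(4 + (-1/49)**2) + 5070/(-10094) = 50008/(4 + 1/2401) + 5070*(-1/10094) = 50008/(9605/2401) - 2535/5047 = 50008*(2401/9605) - 2535/5047 = 120069208/9605 - 2535/5047 = 605964944101/48476435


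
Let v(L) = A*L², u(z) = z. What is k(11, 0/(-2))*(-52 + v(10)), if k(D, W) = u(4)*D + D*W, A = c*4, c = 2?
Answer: 32912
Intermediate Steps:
A = 8 (A = 2*4 = 8)
k(D, W) = 4*D + D*W
v(L) = 8*L²
k(11, 0/(-2))*(-52 + v(10)) = (11*(4 + 0/(-2)))*(-52 + 8*10²) = (11*(4 + 0*(-½)))*(-52 + 8*100) = (11*(4 + 0))*(-52 + 800) = (11*4)*748 = 44*748 = 32912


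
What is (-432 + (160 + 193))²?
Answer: 6241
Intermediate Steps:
(-432 + (160 + 193))² = (-432 + 353)² = (-79)² = 6241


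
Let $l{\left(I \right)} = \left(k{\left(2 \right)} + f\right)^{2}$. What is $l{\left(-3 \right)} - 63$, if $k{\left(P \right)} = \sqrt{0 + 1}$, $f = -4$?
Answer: $-54$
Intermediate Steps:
$k{\left(P \right)} = 1$ ($k{\left(P \right)} = \sqrt{1} = 1$)
$l{\left(I \right)} = 9$ ($l{\left(I \right)} = \left(1 - 4\right)^{2} = \left(-3\right)^{2} = 9$)
$l{\left(-3 \right)} - 63 = 9 - 63 = -54$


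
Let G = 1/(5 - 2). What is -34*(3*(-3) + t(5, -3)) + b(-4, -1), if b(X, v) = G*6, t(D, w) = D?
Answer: 138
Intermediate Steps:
G = ⅓ (G = 1/3 = ⅓ ≈ 0.33333)
b(X, v) = 2 (b(X, v) = (⅓)*6 = 2)
-34*(3*(-3) + t(5, -3)) + b(-4, -1) = -34*(3*(-3) + 5) + 2 = -34*(-9 + 5) + 2 = -34*(-4) + 2 = 136 + 2 = 138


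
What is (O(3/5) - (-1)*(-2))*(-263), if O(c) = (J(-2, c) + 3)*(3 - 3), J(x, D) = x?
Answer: 526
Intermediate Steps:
O(c) = 0 (O(c) = (-2 + 3)*(3 - 3) = 1*0 = 0)
(O(3/5) - (-1)*(-2))*(-263) = (0 - (-1)*(-2))*(-263) = (0 - 1*2)*(-263) = (0 - 2)*(-263) = -2*(-263) = 526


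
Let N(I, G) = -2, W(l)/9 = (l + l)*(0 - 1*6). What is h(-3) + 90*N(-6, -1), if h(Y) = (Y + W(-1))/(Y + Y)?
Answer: -395/2 ≈ -197.50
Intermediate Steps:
W(l) = -108*l (W(l) = 9*((l + l)*(0 - 1*6)) = 9*((2*l)*(0 - 6)) = 9*((2*l)*(-6)) = 9*(-12*l) = -108*l)
h(Y) = (108 + Y)/(2*Y) (h(Y) = (Y - 108*(-1))/(Y + Y) = (Y + 108)/((2*Y)) = (108 + Y)*(1/(2*Y)) = (108 + Y)/(2*Y))
h(-3) + 90*N(-6, -1) = (1/2)*(108 - 3)/(-3) + 90*(-2) = (1/2)*(-1/3)*105 - 180 = -35/2 - 180 = -395/2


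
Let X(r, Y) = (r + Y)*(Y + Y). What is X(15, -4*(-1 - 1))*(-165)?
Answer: -60720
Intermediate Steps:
X(r, Y) = 2*Y*(Y + r) (X(r, Y) = (Y + r)*(2*Y) = 2*Y*(Y + r))
X(15, -4*(-1 - 1))*(-165) = (2*(-4*(-1 - 1))*(-4*(-1 - 1) + 15))*(-165) = (2*(-4*(-2))*(-4*(-2) + 15))*(-165) = (2*8*(8 + 15))*(-165) = (2*8*23)*(-165) = 368*(-165) = -60720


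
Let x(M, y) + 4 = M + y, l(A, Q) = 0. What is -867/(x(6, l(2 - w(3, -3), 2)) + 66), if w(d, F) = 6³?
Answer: -51/4 ≈ -12.750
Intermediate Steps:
w(d, F) = 216
x(M, y) = -4 + M + y (x(M, y) = -4 + (M + y) = -4 + M + y)
-867/(x(6, l(2 - w(3, -3), 2)) + 66) = -867/((-4 + 6 + 0) + 66) = -867/(2 + 66) = -867/68 = -867*1/68 = -51/4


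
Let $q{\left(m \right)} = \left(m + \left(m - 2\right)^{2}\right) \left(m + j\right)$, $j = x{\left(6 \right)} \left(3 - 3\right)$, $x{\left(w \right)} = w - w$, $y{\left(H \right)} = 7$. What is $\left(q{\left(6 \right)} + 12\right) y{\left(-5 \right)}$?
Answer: $1008$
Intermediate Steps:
$x{\left(w \right)} = 0$
$j = 0$ ($j = 0 \left(3 - 3\right) = 0 \cdot 0 = 0$)
$q{\left(m \right)} = m \left(m + \left(-2 + m\right)^{2}\right)$ ($q{\left(m \right)} = \left(m + \left(m - 2\right)^{2}\right) \left(m + 0\right) = \left(m + \left(-2 + m\right)^{2}\right) m = m \left(m + \left(-2 + m\right)^{2}\right)$)
$\left(q{\left(6 \right)} + 12\right) y{\left(-5 \right)} = \left(6 \left(6 + \left(-2 + 6\right)^{2}\right) + 12\right) 7 = \left(6 \left(6 + 4^{2}\right) + 12\right) 7 = \left(6 \left(6 + 16\right) + 12\right) 7 = \left(6 \cdot 22 + 12\right) 7 = \left(132 + 12\right) 7 = 144 \cdot 7 = 1008$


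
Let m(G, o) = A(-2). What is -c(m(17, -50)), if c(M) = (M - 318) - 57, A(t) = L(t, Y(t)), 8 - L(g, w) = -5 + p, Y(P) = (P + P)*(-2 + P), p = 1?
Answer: 363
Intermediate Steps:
Y(P) = 2*P*(-2 + P) (Y(P) = (2*P)*(-2 + P) = 2*P*(-2 + P))
L(g, w) = 12 (L(g, w) = 8 - (-5 + 1) = 8 - 1*(-4) = 8 + 4 = 12)
A(t) = 12
m(G, o) = 12
c(M) = -375 + M (c(M) = (-318 + M) - 57 = -375 + M)
-c(m(17, -50)) = -(-375 + 12) = -1*(-363) = 363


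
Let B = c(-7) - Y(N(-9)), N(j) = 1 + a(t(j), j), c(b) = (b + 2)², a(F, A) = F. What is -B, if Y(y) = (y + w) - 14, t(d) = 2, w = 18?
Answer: -18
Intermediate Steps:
c(b) = (2 + b)²
N(j) = 3 (N(j) = 1 + 2 = 3)
Y(y) = 4 + y (Y(y) = (y + 18) - 14 = (18 + y) - 14 = 4 + y)
B = 18 (B = (2 - 7)² - (4 + 3) = (-5)² - 1*7 = 25 - 7 = 18)
-B = -1*18 = -18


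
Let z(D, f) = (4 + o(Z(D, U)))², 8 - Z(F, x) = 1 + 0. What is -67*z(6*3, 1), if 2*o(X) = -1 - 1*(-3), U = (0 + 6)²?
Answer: -1675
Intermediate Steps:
U = 36 (U = 6² = 36)
Z(F, x) = 7 (Z(F, x) = 8 - (1 + 0) = 8 - 1*1 = 8 - 1 = 7)
o(X) = 1 (o(X) = (-1 - 1*(-3))/2 = (-1 + 3)/2 = (½)*2 = 1)
z(D, f) = 25 (z(D, f) = (4 + 1)² = 5² = 25)
-67*z(6*3, 1) = -67*25 = -1675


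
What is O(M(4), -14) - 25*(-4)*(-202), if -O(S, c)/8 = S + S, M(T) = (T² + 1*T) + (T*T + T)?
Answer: -20840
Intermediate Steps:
M(T) = 2*T + 2*T² (M(T) = (T² + T) + (T² + T) = (T + T²) + (T + T²) = 2*T + 2*T²)
O(S, c) = -16*S (O(S, c) = -8*(S + S) = -16*S)
O(M(4), -14) - 25*(-4)*(-202) = -32*4*(1 + 4) - 25*(-4)*(-202) = -32*4*5 + 100*(-202) = -16*40 - 20200 = -640 - 20200 = -20840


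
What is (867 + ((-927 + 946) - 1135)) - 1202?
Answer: -1451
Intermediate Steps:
(867 + ((-927 + 946) - 1135)) - 1202 = (867 + (19 - 1135)) - 1202 = (867 - 1116) - 1202 = -249 - 1202 = -1451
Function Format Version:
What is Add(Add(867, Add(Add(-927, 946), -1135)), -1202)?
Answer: -1451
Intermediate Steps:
Add(Add(867, Add(Add(-927, 946), -1135)), -1202) = Add(Add(867, Add(19, -1135)), -1202) = Add(Add(867, -1116), -1202) = Add(-249, -1202) = -1451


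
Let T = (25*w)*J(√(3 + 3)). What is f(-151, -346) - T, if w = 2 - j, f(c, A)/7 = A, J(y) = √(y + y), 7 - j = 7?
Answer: -2422 - 50*2^(¾)*3^(¼) ≈ -2532.7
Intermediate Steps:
j = 0 (j = 7 - 1*7 = 7 - 7 = 0)
J(y) = √2*√y (J(y) = √(2*y) = √2*√y)
f(c, A) = 7*A
w = 2 (w = 2 - 1*0 = 2 + 0 = 2)
T = 50*2^(¾)*3^(¼) (T = (25*2)*(√2*√(√(3 + 3))) = 50*(√2*√(√6)) = 50*(√2*6^(¼)) = 50*(2^(¾)*3^(¼)) = 50*2^(¾)*3^(¼) ≈ 110.67)
f(-151, -346) - T = 7*(-346) - 50*2^(¾)*3^(¼) = -2422 - 50*2^(¾)*3^(¼)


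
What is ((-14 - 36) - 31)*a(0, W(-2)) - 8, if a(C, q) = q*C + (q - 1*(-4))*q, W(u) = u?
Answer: 316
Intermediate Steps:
a(C, q) = C*q + q*(4 + q) (a(C, q) = C*q + (q + 4)*q = C*q + (4 + q)*q = C*q + q*(4 + q))
((-14 - 36) - 31)*a(0, W(-2)) - 8 = ((-14 - 36) - 31)*(-2*(4 + 0 - 2)) - 8 = (-50 - 31)*(-2*2) - 8 = -81*(-4) - 8 = 324 - 8 = 316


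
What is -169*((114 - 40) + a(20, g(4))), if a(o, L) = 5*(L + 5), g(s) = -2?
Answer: -15041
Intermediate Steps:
a(o, L) = 25 + 5*L (a(o, L) = 5*(5 + L) = 25 + 5*L)
-169*((114 - 40) + a(20, g(4))) = -169*((114 - 40) + (25 + 5*(-2))) = -169*(74 + (25 - 10)) = -169*(74 + 15) = -169*89 = -15041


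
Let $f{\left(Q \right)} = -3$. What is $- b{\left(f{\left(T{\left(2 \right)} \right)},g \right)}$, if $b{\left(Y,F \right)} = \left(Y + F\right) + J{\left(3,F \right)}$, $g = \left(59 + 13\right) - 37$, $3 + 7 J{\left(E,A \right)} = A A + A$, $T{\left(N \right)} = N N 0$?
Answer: $- \frac{1481}{7} \approx -211.57$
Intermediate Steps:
$T{\left(N \right)} = 0$ ($T{\left(N \right)} = N^{2} \cdot 0 = 0$)
$J{\left(E,A \right)} = - \frac{3}{7} + \frac{A}{7} + \frac{A^{2}}{7}$ ($J{\left(E,A \right)} = - \frac{3}{7} + \frac{A A + A}{7} = - \frac{3}{7} + \frac{A^{2} + A}{7} = - \frac{3}{7} + \frac{A + A^{2}}{7} = - \frac{3}{7} + \left(\frac{A}{7} + \frac{A^{2}}{7}\right) = - \frac{3}{7} + \frac{A}{7} + \frac{A^{2}}{7}$)
$g = 35$ ($g = 72 - 37 = 35$)
$b{\left(Y,F \right)} = - \frac{3}{7} + Y + \frac{F^{2}}{7} + \frac{8 F}{7}$ ($b{\left(Y,F \right)} = \left(Y + F\right) + \left(- \frac{3}{7} + \frac{F}{7} + \frac{F^{2}}{7}\right) = \left(F + Y\right) + \left(- \frac{3}{7} + \frac{F}{7} + \frac{F^{2}}{7}\right) = - \frac{3}{7} + Y + \frac{F^{2}}{7} + \frac{8 F}{7}$)
$- b{\left(f{\left(T{\left(2 \right)} \right)},g \right)} = - (- \frac{3}{7} - 3 + \frac{35^{2}}{7} + \frac{8}{7} \cdot 35) = - (- \frac{3}{7} - 3 + \frac{1}{7} \cdot 1225 + 40) = - (- \frac{3}{7} - 3 + 175 + 40) = \left(-1\right) \frac{1481}{7} = - \frac{1481}{7}$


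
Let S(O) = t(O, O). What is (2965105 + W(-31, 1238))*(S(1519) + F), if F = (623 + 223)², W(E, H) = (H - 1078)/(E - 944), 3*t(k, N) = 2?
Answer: 248294469087490/117 ≈ 2.1222e+12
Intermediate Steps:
t(k, N) = ⅔ (t(k, N) = (⅓)*2 = ⅔)
S(O) = ⅔
W(E, H) = (-1078 + H)/(-944 + E)
F = 715716 (F = 846² = 715716)
(2965105 + W(-31, 1238))*(S(1519) + F) = (2965105 + (-1078 + 1238)/(-944 - 31))*(⅔ + 715716) = (2965105 + 160/(-975))*(2147150/3) = (2965105 - 1/975*160)*(2147150/3) = (2965105 - 32/195)*(2147150/3) = (578195443/195)*(2147150/3) = 248294469087490/117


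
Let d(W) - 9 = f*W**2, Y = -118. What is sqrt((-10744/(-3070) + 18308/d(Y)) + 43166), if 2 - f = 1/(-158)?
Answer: sqrt(793207283352211144766)/135550631 ≈ 207.77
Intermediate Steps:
f = 317/158 (f = 2 - 1/(-158) = 2 - 1*(-1/158) = 2 + 1/158 = 317/158 ≈ 2.0063)
d(W) = 9 + 317*W**2/158
sqrt((-10744/(-3070) + 18308/d(Y)) + 43166) = sqrt((-10744/(-3070) + 18308/(9 + (317/158)*(-118)**2)) + 43166) = sqrt((-10744*(-1/3070) + 18308/(9 + (317/158)*13924)) + 43166) = sqrt((5372/1535 + 18308/(9 + 2206954/79)) + 43166) = sqrt((5372/1535 + 18308/(2207665/79)) + 43166) = sqrt((5372/1535 + 18308*(79/2207665)) + 43166) = sqrt((5372/1535 + 1446332/2207665) + 43166) = sqrt(563187840/135550631 + 43166) = sqrt(5851741725586/135550631) = sqrt(793207283352211144766)/135550631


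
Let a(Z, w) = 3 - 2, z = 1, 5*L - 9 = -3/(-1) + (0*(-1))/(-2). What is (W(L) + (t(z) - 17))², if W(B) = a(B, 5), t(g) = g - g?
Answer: 256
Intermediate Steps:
L = 12/5 (L = 9/5 + (-3/(-1) + (0*(-1))/(-2))/5 = 9/5 + (-3*(-1) + 0*(-½))/5 = 9/5 + (3 + 0)/5 = 9/5 + (⅕)*3 = 9/5 + ⅗ = 12/5 ≈ 2.4000)
t(g) = 0
a(Z, w) = 1
W(B) = 1
(W(L) + (t(z) - 17))² = (1 + (0 - 17))² = (1 - 17)² = (-16)² = 256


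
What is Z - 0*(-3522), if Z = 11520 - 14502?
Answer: -2982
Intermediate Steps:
Z = -2982
Z - 0*(-3522) = -2982 - 0*(-3522) = -2982 - 1*0 = -2982 + 0 = -2982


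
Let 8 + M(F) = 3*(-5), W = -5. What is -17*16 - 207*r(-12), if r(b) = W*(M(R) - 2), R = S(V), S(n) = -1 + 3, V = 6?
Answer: -26147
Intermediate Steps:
S(n) = 2
R = 2
M(F) = -23 (M(F) = -8 + 3*(-5) = -8 - 15 = -23)
r(b) = 125 (r(b) = -5*(-23 - 2) = -5*(-25) = 125)
-17*16 - 207*r(-12) = -17*16 - 207*125 = -272 - 25875 = -26147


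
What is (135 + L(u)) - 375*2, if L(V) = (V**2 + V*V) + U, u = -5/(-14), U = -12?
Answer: -61421/98 ≈ -626.75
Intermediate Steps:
u = 5/14 (u = -5*(-1/14) = 5/14 ≈ 0.35714)
L(V) = -12 + 2*V**2 (L(V) = (V**2 + V*V) - 12 = (V**2 + V**2) - 12 = 2*V**2 - 12 = -12 + 2*V**2)
(135 + L(u)) - 375*2 = (135 + (-12 + 2*(5/14)**2)) - 375*2 = (135 + (-12 + 2*(25/196))) - 750 = (135 + (-12 + 25/98)) - 750 = (135 - 1151/98) - 750 = 12079/98 - 750 = -61421/98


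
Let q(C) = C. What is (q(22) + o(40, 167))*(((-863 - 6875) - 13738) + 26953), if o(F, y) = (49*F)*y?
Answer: 1792852134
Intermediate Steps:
o(F, y) = 49*F*y
(q(22) + o(40, 167))*(((-863 - 6875) - 13738) + 26953) = (22 + 49*40*167)*(((-863 - 6875) - 13738) + 26953) = (22 + 327320)*((-7738 - 13738) + 26953) = 327342*(-21476 + 26953) = 327342*5477 = 1792852134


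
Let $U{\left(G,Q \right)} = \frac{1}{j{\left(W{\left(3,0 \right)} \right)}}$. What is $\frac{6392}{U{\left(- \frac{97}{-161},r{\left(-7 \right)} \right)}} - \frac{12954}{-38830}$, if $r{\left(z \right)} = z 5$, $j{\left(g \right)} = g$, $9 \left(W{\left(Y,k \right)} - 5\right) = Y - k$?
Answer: $\frac{1985630311}{58245} \approx 34091.0$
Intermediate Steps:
$W{\left(Y,k \right)} = 5 - \frac{k}{9} + \frac{Y}{9}$ ($W{\left(Y,k \right)} = 5 + \frac{Y - k}{9} = 5 + \left(- \frac{k}{9} + \frac{Y}{9}\right) = 5 - \frac{k}{9} + \frac{Y}{9}$)
$r{\left(z \right)} = 5 z$
$U{\left(G,Q \right)} = \frac{3}{16}$ ($U{\left(G,Q \right)} = \frac{1}{5 - 0 + \frac{1}{9} \cdot 3} = \frac{1}{5 + 0 + \frac{1}{3}} = \frac{1}{\frac{16}{3}} = \frac{3}{16}$)
$\frac{6392}{U{\left(- \frac{97}{-161},r{\left(-7 \right)} \right)}} - \frac{12954}{-38830} = \frac{6392}{\frac{3}{16}} - \frac{12954}{-38830} = 6392 \cdot \frac{16}{3} - - \frac{6477}{19415} = \frac{102272}{3} + \frac{6477}{19415} = \frac{1985630311}{58245}$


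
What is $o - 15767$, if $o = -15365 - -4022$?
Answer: $-27110$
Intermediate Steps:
$o = -11343$ ($o = -15365 + 4022 = -11343$)
$o - 15767 = -11343 - 15767 = -27110$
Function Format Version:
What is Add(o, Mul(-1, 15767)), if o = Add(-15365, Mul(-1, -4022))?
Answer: -27110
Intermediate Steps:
o = -11343 (o = Add(-15365, 4022) = -11343)
Add(o, Mul(-1, 15767)) = Add(-11343, Mul(-1, 15767)) = Add(-11343, -15767) = -27110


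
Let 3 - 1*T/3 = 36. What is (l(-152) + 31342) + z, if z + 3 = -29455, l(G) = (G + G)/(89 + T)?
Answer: 9572/5 ≈ 1914.4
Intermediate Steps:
T = -99 (T = 9 - 3*36 = 9 - 108 = -99)
l(G) = -G/5 (l(G) = (G + G)/(89 - 99) = (2*G)/(-10) = (2*G)*(-⅒) = -G/5)
z = -29458 (z = -3 - 29455 = -29458)
(l(-152) + 31342) + z = (-⅕*(-152) + 31342) - 29458 = (152/5 + 31342) - 29458 = 156862/5 - 29458 = 9572/5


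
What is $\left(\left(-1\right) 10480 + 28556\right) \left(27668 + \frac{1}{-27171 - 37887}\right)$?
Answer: $\frac{16268623627234}{32529} \approx 5.0013 \cdot 10^{8}$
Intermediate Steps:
$\left(\left(-1\right) 10480 + 28556\right) \left(27668 + \frac{1}{-27171 - 37887}\right) = \left(-10480 + 28556\right) \left(27668 + \frac{1}{-65058}\right) = 18076 \left(27668 - \frac{1}{65058}\right) = 18076 \cdot \frac{1800024743}{65058} = \frac{16268623627234}{32529}$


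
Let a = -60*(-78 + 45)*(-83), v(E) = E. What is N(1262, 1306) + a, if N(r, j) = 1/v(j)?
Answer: -214628039/1306 ≈ -1.6434e+5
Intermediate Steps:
N(r, j) = 1/j
a = -164340 (a = -60*(-33)*(-83) = 1980*(-83) = -164340)
N(1262, 1306) + a = 1/1306 - 164340 = -214628039/1306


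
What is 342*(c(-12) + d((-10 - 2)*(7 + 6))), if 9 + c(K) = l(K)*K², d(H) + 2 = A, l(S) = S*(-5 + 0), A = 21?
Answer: 2958300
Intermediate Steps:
l(S) = -5*S (l(S) = S*(-5) = -5*S)
d(H) = 19 (d(H) = -2 + 21 = 19)
c(K) = -9 - 5*K³ (c(K) = -9 + (-5*K)*K² = -9 - 5*K³)
342*(c(-12) + d((-10 - 2)*(7 + 6))) = 342*((-9 - 5*(-12)³) + 19) = 342*((-9 - 5*(-1728)) + 19) = 342*((-9 + 8640) + 19) = 342*(8631 + 19) = 342*8650 = 2958300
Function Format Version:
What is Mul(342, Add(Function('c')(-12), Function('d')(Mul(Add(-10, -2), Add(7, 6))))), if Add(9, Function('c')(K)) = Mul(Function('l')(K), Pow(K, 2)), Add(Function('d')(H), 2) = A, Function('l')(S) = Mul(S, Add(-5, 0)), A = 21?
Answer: 2958300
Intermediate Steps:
Function('l')(S) = Mul(-5, S) (Function('l')(S) = Mul(S, -5) = Mul(-5, S))
Function('d')(H) = 19 (Function('d')(H) = Add(-2, 21) = 19)
Function('c')(K) = Add(-9, Mul(-5, Pow(K, 3))) (Function('c')(K) = Add(-9, Mul(Mul(-5, K), Pow(K, 2))) = Add(-9, Mul(-5, Pow(K, 3))))
Mul(342, Add(Function('c')(-12), Function('d')(Mul(Add(-10, -2), Add(7, 6))))) = Mul(342, Add(Add(-9, Mul(-5, Pow(-12, 3))), 19)) = Mul(342, Add(Add(-9, Mul(-5, -1728)), 19)) = Mul(342, Add(Add(-9, 8640), 19)) = Mul(342, Add(8631, 19)) = Mul(342, 8650) = 2958300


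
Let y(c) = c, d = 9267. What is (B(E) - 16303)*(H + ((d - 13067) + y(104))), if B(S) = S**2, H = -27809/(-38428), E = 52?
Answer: 1931086272321/38428 ≈ 5.0252e+7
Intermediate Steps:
H = 27809/38428 (H = -27809*(-1/38428) = 27809/38428 ≈ 0.72367)
(B(E) - 16303)*(H + ((d - 13067) + y(104))) = (52**2 - 16303)*(27809/38428 + ((9267 - 13067) + 104)) = (2704 - 16303)*(27809/38428 + (-3800 + 104)) = -13599*(27809/38428 - 3696) = -13599*(-142002079/38428) = 1931086272321/38428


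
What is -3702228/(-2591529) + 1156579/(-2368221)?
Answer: 1923462025699/2045771133303 ≈ 0.94021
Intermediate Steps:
-3702228/(-2591529) + 1156579/(-2368221) = -3702228*(-1/2591529) + 1156579*(-1/2368221) = 1234076/863843 - 1156579/2368221 = 1923462025699/2045771133303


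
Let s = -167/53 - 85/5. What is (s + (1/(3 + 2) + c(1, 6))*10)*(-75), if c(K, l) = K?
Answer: 32400/53 ≈ 611.32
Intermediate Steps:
s = -1068/53 (s = -167*1/53 - 85*⅕ = -167/53 - 17 = -1068/53 ≈ -20.151)
(s + (1/(3 + 2) + c(1, 6))*10)*(-75) = (-1068/53 + (1/(3 + 2) + 1)*10)*(-75) = (-1068/53 + (1/5 + 1)*10)*(-75) = (-1068/53 + (⅕ + 1)*10)*(-75) = (-1068/53 + (6/5)*10)*(-75) = (-1068/53 + 12)*(-75) = -432/53*(-75) = 32400/53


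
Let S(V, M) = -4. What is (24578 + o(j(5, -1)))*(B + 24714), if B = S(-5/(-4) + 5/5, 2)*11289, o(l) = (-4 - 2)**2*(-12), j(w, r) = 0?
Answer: -493592532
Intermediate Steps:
o(l) = -432 (o(l) = (-6)**2*(-12) = 36*(-12) = -432)
B = -45156 (B = -4*11289 = -45156)
(24578 + o(j(5, -1)))*(B + 24714) = (24578 - 432)*(-45156 + 24714) = 24146*(-20442) = -493592532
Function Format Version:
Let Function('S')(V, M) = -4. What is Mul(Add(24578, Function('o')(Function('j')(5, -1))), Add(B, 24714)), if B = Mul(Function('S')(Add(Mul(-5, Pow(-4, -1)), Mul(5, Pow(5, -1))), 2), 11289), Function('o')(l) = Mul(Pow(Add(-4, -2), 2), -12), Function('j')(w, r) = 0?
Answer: -493592532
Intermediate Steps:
Function('o')(l) = -432 (Function('o')(l) = Mul(Pow(-6, 2), -12) = Mul(36, -12) = -432)
B = -45156 (B = Mul(-4, 11289) = -45156)
Mul(Add(24578, Function('o')(Function('j')(5, -1))), Add(B, 24714)) = Mul(Add(24578, -432), Add(-45156, 24714)) = Mul(24146, -20442) = -493592532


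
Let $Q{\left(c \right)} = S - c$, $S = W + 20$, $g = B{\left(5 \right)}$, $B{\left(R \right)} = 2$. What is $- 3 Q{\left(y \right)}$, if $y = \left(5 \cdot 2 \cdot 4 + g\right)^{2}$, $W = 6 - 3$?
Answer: $5223$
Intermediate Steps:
$g = 2$
$W = 3$
$S = 23$ ($S = 3 + 20 = 23$)
$y = 1764$ ($y = \left(5 \cdot 2 \cdot 4 + 2\right)^{2} = \left(10 \cdot 4 + 2\right)^{2} = \left(40 + 2\right)^{2} = 42^{2} = 1764$)
$Q{\left(c \right)} = 23 - c$
$- 3 Q{\left(y \right)} = - 3 \left(23 - 1764\right) = \left(-3\right) \left(-1741\right) = 5223$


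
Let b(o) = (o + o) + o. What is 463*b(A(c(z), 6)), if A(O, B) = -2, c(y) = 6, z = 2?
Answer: -2778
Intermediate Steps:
b(o) = 3*o (b(o) = 2*o + o = 3*o)
463*b(A(c(z), 6)) = 463*(3*(-2)) = 463*(-6) = -2778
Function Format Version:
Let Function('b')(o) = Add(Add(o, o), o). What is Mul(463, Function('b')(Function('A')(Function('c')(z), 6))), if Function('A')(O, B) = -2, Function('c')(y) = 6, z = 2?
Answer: -2778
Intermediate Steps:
Function('b')(o) = Mul(3, o) (Function('b')(o) = Add(Mul(2, o), o) = Mul(3, o))
Mul(463, Function('b')(Function('A')(Function('c')(z), 6))) = Mul(463, Mul(3, -2)) = Mul(463, -6) = -2778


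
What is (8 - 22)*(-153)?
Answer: 2142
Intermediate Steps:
(8 - 22)*(-153) = -14*(-153) = 2142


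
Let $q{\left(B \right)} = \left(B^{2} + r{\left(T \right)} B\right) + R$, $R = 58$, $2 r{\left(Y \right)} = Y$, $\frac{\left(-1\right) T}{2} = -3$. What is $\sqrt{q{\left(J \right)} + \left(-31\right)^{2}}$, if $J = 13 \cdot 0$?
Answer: $\sqrt{1019} \approx 31.922$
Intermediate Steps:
$T = 6$ ($T = \left(-2\right) \left(-3\right) = 6$)
$J = 0$
$r{\left(Y \right)} = \frac{Y}{2}$
$q{\left(B \right)} = 58 + B^{2} + 3 B$ ($q{\left(B \right)} = \left(B^{2} + \frac{1}{2} \cdot 6 B\right) + 58 = \left(B^{2} + 3 B\right) + 58 = 58 + B^{2} + 3 B$)
$\sqrt{q{\left(J \right)} + \left(-31\right)^{2}} = \sqrt{\left(58 + 0^{2} + 3 \cdot 0\right) + \left(-31\right)^{2}} = \sqrt{\left(58 + 0 + 0\right) + 961} = \sqrt{58 + 961} = \sqrt{1019}$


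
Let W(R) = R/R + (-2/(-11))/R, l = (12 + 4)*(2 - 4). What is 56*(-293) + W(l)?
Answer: -2887633/176 ≈ -16407.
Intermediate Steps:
l = -32 (l = 16*(-2) = -32)
W(R) = 1 + 2/(11*R) (W(R) = 1 + (-2*(-1/11))/R = 1 + 2/(11*R))
56*(-293) + W(l) = 56*(-293) + (2/11 - 32)/(-32) = -16408 - 1/32*(-350/11) = -16408 + 175/176 = -2887633/176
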